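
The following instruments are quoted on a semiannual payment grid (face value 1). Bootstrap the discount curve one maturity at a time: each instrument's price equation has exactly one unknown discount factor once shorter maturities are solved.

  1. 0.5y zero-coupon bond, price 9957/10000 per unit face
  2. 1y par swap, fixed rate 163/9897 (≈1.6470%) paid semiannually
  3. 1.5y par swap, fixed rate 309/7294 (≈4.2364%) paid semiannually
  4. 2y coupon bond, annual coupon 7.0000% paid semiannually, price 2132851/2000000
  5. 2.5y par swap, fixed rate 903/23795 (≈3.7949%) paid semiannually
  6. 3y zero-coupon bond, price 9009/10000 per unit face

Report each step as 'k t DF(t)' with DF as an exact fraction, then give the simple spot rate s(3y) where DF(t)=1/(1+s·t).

step 1 [0.5y] zero: DF = P = 9957/10000 ≈ 0.995700
step 2 [1y] swap r/2=163/19794: DF=(1 − 163/19794·(0.995700))/(1+163/19794) = 9837/10000 ≈ 0.983700
step 3 [1.5y] swap r/2=309/14588: DF=(1 − 309/14588·(0.995700+0.983700))/(1+309/14588) = 4691/5000 ≈ 0.938200
step 4 [2y] bond c/2=7/200: DF=(2132851/2000000 − 7/200·(0.995700+0.983700+0.938200))/(1+7/200) = 9317/10000 ≈ 0.931700
step 5 [2.5y] swap r/2=903/47590: DF=(1 − 903/47590·(0.995700+0.983700+0.938200+0.931700))/(1+903/47590) = 9097/10000 ≈ 0.909700
step 6 [3y] zero: DF = P = 9009/10000 ≈ 0.900900

1 1/2 9957/10000
2 1 9837/10000
3 3/2 4691/5000
4 2 9317/10000
5 5/2 9097/10000
6 3 9009/10000
s(3y) = (1/(9009/10000) − 1)/(3) = 991/27027 ≈ 3.6667%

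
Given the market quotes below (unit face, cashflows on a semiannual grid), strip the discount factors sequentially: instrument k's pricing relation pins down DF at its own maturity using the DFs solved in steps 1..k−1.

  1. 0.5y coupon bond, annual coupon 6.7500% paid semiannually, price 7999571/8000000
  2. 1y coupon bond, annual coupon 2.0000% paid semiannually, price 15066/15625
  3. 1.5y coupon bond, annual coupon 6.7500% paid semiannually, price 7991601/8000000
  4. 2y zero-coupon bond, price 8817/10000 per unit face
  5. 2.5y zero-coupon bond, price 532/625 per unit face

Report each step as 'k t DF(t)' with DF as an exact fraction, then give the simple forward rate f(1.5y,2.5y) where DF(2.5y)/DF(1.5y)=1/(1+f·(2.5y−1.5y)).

1 1/2 9673/10000
2 1 9451/10000
3 3/2 9039/10000
4 2 8817/10000
5 5/2 532/625
f(1.5y,2.5y) = ((9039/10000)/(532/625) − 1)/(1) = 527/8512 ≈ 6.1913%

step 1 [0.5y] bond c/2=27/800: DF=(7999571/8000000 − 27/800·(0))/(1+27/800) = 9673/10000 ≈ 0.967300
step 2 [1y] bond c/2=1/100: DF=(15066/15625 − 1/100·(0.967300))/(1+1/100) = 9451/10000 ≈ 0.945100
step 3 [1.5y] bond c/2=27/800: DF=(7991601/8000000 − 27/800·(0.967300+0.945100))/(1+27/800) = 9039/10000 ≈ 0.903900
step 4 [2y] zero: DF = P = 8817/10000 ≈ 0.881700
step 5 [2.5y] zero: DF = P = 532/625 ≈ 0.851200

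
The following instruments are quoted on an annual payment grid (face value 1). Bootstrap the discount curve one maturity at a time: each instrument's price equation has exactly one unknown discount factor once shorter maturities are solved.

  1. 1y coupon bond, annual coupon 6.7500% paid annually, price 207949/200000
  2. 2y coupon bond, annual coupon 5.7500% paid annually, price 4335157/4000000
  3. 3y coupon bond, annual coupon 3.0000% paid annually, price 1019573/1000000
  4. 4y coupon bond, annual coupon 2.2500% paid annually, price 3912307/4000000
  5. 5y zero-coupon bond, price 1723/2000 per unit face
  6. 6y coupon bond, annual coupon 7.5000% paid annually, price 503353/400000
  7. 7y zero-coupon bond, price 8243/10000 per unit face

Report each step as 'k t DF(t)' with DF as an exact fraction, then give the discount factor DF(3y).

1 1 487/500
2 2 9719/10000
3 3 2333/2500
4 4 2233/2500
5 5 1723/2000
6 6 8473/10000
7 7 8243/10000
DF(3y) = 2333/2500 ≈ 0.933200

step 1 [1y] bond c/1=27/400: DF=(207949/200000 − 27/400·(0))/(1+27/400) = 487/500 ≈ 0.974000
step 2 [2y] bond c/1=23/400: DF=(4335157/4000000 − 23/400·(0.974000))/(1+23/400) = 9719/10000 ≈ 0.971900
step 3 [3y] bond c/1=3/100: DF=(1019573/1000000 − 3/100·(0.974000+0.971900))/(1+3/100) = 2333/2500 ≈ 0.933200
step 4 [4y] bond c/1=9/400: DF=(3912307/4000000 − 9/400·(0.974000+0.971900+0.933200))/(1+9/400) = 2233/2500 ≈ 0.893200
step 5 [5y] zero: DF = P = 1723/2000 ≈ 0.861500
step 6 [6y] bond c/1=3/40: DF=(503353/400000 − 3/40·(0.974000+0.971900+0.933200+0.893200+0.861500))/(1+3/40) = 8473/10000 ≈ 0.847300
step 7 [7y] zero: DF = P = 8243/10000 ≈ 0.824300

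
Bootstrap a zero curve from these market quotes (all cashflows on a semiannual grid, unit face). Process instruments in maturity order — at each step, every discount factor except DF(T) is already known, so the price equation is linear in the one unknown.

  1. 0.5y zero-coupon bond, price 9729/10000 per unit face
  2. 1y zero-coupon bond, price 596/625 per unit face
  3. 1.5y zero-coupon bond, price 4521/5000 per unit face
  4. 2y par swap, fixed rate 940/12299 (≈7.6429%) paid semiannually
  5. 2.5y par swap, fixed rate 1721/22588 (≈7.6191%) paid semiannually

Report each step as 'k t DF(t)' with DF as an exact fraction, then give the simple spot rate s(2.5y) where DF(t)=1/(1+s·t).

step 1 [0.5y] zero: DF = P = 9729/10000 ≈ 0.972900
step 2 [1y] zero: DF = P = 596/625 ≈ 0.953600
step 3 [1.5y] zero: DF = P = 4521/5000 ≈ 0.904200
step 4 [2y] swap r/2=470/12299: DF=(1 − 470/12299·(0.972900+0.953600+0.904200))/(1+470/12299) = 859/1000 ≈ 0.859000
step 5 [2.5y] swap r/2=1721/45176: DF=(1 − 1721/45176·(0.972900+0.953600+0.904200+0.859000))/(1+1721/45176) = 8279/10000 ≈ 0.827900

1 1/2 9729/10000
2 1 596/625
3 3/2 4521/5000
4 2 859/1000
5 5/2 8279/10000
s(2.5y) = (1/(8279/10000) − 1)/(5/2) = 3442/41395 ≈ 8.3150%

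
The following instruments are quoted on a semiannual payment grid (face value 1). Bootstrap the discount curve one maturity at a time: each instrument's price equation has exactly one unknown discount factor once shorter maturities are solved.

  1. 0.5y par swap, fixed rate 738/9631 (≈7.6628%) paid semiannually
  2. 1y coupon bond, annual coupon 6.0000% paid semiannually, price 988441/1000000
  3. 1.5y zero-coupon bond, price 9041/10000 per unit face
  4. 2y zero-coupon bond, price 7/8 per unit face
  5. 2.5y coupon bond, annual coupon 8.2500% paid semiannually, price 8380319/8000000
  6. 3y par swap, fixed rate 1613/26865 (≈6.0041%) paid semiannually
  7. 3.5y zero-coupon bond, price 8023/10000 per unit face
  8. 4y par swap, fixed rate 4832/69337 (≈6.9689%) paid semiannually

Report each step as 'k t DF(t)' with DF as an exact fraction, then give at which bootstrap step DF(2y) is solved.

1 1/2 9631/10000
2 1 2329/2500
3 3/2 9041/10000
4 2 7/8
5 5/2 1721/2000
6 3 8387/10000
7 7/2 8023/10000
8 4 474/625
DF(2y) is solved at step 4

step 1 [0.5y] swap r/2=369/9631: DF=(1 − 369/9631·(0))/(1+369/9631) = 9631/10000 ≈ 0.963100
step 2 [1y] bond c/2=3/100: DF=(988441/1000000 − 3/100·(0.963100))/(1+3/100) = 2329/2500 ≈ 0.931600
step 3 [1.5y] zero: DF = P = 9041/10000 ≈ 0.904100
step 4 [2y] zero: DF = P = 7/8 ≈ 0.875000
step 5 [2.5y] bond c/2=33/800: DF=(8380319/8000000 − 33/800·(0.963100+0.931600+0.904100+0.875000))/(1+33/800) = 1721/2000 ≈ 0.860500
step 6 [3y] swap r/2=1613/53730: DF=(1 − 1613/53730·(0.963100+0.931600+0.904100+0.875000+0.860500))/(1+1613/53730) = 8387/10000 ≈ 0.838700
step 7 [3.5y] zero: DF = P = 8023/10000 ≈ 0.802300
step 8 [4y] swap r/2=2416/69337: DF=(1 − 2416/69337·(0.963100+0.931600+0.904100+0.875000+0.860500+0.838700+0.802300))/(1+2416/69337) = 474/625 ≈ 0.758400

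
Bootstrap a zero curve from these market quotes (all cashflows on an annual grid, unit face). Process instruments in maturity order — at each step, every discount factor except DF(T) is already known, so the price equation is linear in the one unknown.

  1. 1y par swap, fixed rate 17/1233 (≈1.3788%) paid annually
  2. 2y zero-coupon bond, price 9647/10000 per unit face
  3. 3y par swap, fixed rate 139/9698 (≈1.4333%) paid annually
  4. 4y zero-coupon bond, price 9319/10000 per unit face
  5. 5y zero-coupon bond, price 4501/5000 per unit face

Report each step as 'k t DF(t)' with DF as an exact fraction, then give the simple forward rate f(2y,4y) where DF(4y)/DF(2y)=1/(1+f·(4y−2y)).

1 1 1233/1250
2 2 9647/10000
3 3 9583/10000
4 4 9319/10000
5 5 4501/5000
f(2y,4y) = ((9647/10000)/(9319/10000) − 1)/(2) = 164/9319 ≈ 1.7598%

step 1 [1y] swap r/1=17/1233: DF=(1 − 17/1233·(0))/(1+17/1233) = 1233/1250 ≈ 0.986400
step 2 [2y] zero: DF = P = 9647/10000 ≈ 0.964700
step 3 [3y] swap r/1=139/9698: DF=(1 − 139/9698·(0.986400+0.964700))/(1+139/9698) = 9583/10000 ≈ 0.958300
step 4 [4y] zero: DF = P = 9319/10000 ≈ 0.931900
step 5 [5y] zero: DF = P = 4501/5000 ≈ 0.900200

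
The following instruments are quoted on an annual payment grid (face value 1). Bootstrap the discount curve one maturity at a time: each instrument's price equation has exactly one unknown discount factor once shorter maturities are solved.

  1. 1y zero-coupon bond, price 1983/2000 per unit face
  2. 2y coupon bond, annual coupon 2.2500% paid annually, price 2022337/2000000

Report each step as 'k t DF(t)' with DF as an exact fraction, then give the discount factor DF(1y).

1 1 1983/2000
2 2 9671/10000
DF(1y) = 1983/2000 ≈ 0.991500

step 1 [1y] zero: DF = P = 1983/2000 ≈ 0.991500
step 2 [2y] bond c/1=9/400: DF=(2022337/2000000 − 9/400·(0.991500))/(1+9/400) = 9671/10000 ≈ 0.967100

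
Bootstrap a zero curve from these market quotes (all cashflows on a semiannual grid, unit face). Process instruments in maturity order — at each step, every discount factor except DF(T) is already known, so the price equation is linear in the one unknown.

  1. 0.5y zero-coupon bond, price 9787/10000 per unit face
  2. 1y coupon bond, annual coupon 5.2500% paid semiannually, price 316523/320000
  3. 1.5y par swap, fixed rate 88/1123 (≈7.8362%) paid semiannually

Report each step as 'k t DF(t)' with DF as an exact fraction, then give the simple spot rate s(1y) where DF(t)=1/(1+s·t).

1 1/2 9787/10000
2 1 2347/2500
3 3/2 89/100
s(1y) = (1/(2347/2500) − 1)/(1) = 153/2347 ≈ 6.5190%

step 1 [0.5y] zero: DF = P = 9787/10000 ≈ 0.978700
step 2 [1y] bond c/2=21/800: DF=(316523/320000 − 21/800·(0.978700))/(1+21/800) = 2347/2500 ≈ 0.938800
step 3 [1.5y] swap r/2=44/1123: DF=(1 − 44/1123·(0.978700+0.938800))/(1+44/1123) = 89/100 ≈ 0.890000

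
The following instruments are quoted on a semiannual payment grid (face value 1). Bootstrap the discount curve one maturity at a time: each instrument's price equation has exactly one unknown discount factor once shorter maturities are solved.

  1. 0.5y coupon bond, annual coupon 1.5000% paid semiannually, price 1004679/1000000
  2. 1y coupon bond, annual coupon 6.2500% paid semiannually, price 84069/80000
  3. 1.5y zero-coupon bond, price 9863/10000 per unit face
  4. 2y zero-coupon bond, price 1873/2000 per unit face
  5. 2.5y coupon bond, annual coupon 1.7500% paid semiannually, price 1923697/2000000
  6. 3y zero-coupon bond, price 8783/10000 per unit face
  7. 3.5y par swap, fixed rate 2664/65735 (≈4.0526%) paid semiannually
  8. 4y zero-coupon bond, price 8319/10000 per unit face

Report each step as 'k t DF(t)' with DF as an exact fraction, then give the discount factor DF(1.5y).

step 1 [0.5y] bond c/2=3/400: DF=(1004679/1000000 − 3/400·(0))/(1+3/400) = 2493/2500 ≈ 0.997200
step 2 [1y] bond c/2=1/32: DF=(84069/80000 − 1/32·(0.997200))/(1+1/32) = 618/625 ≈ 0.988800
step 3 [1.5y] zero: DF = P = 9863/10000 ≈ 0.986300
step 4 [2y] zero: DF = P = 1873/2000 ≈ 0.936500
step 5 [2.5y] bond c/2=7/800: DF=(1923697/2000000 − 7/800·(0.997200+0.988800+0.986300+0.936500))/(1+7/800) = 2299/2500 ≈ 0.919600
step 6 [3y] zero: DF = P = 8783/10000 ≈ 0.878300
step 7 [3.5y] swap r/2=1332/65735: DF=(1 − 1332/65735·(0.997200+0.988800+0.986300+0.936500+0.919600+0.878300))/(1+1332/65735) = 2167/2500 ≈ 0.866800
step 8 [4y] zero: DF = P = 8319/10000 ≈ 0.831900

1 1/2 2493/2500
2 1 618/625
3 3/2 9863/10000
4 2 1873/2000
5 5/2 2299/2500
6 3 8783/10000
7 7/2 2167/2500
8 4 8319/10000
DF(1.5y) = 9863/10000 ≈ 0.986300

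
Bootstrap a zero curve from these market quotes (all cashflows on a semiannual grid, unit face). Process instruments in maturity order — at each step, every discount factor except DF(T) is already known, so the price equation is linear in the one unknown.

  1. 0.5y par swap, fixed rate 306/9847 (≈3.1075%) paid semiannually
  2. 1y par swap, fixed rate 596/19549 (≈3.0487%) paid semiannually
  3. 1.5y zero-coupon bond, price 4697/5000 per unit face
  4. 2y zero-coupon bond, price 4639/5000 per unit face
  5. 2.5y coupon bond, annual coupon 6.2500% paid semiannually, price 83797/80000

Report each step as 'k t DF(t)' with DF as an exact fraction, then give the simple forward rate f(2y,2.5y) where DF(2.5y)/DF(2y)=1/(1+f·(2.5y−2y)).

1 1/2 9847/10000
2 1 4851/5000
3 3/2 4697/5000
4 2 4639/5000
5 5/2 8999/10000
f(2y,2.5y) = ((4639/5000)/(8999/10000) − 1)/(1/2) = 558/8999 ≈ 6.2007%

step 1 [0.5y] swap r/2=153/9847: DF=(1 − 153/9847·(0))/(1+153/9847) = 9847/10000 ≈ 0.984700
step 2 [1y] swap r/2=298/19549: DF=(1 − 298/19549·(0.984700))/(1+298/19549) = 4851/5000 ≈ 0.970200
step 3 [1.5y] zero: DF = P = 4697/5000 ≈ 0.939400
step 4 [2y] zero: DF = P = 4639/5000 ≈ 0.927800
step 5 [2.5y] bond c/2=1/32: DF=(83797/80000 − 1/32·(0.984700+0.970200+0.939400+0.927800))/(1+1/32) = 8999/10000 ≈ 0.899900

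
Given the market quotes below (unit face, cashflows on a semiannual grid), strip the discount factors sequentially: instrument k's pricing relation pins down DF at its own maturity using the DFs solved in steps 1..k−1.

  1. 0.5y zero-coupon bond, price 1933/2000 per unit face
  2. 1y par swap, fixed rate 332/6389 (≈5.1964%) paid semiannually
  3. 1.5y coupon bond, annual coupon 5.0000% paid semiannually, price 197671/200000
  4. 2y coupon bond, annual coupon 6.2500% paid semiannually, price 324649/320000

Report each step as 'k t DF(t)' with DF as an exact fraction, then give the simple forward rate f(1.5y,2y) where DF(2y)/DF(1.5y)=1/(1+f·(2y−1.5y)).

step 1 [0.5y] zero: DF = P = 1933/2000 ≈ 0.966500
step 2 [1y] swap r/2=166/6389: DF=(1 − 166/6389·(0.966500))/(1+166/6389) = 4751/5000 ≈ 0.950200
step 3 [1.5y] bond c/2=1/40: DF=(197671/200000 − 1/40·(0.966500+0.950200))/(1+1/40) = 367/400 ≈ 0.917500
step 4 [2y] bond c/2=1/32: DF=(324649/320000 − 1/32·(0.966500+0.950200+0.917500))/(1+1/32) = 8979/10000 ≈ 0.897900

1 1/2 1933/2000
2 1 4751/5000
3 3/2 367/400
4 2 8979/10000
f(1.5y,2y) = ((367/400)/(8979/10000) − 1)/(1/2) = 392/8979 ≈ 4.3657%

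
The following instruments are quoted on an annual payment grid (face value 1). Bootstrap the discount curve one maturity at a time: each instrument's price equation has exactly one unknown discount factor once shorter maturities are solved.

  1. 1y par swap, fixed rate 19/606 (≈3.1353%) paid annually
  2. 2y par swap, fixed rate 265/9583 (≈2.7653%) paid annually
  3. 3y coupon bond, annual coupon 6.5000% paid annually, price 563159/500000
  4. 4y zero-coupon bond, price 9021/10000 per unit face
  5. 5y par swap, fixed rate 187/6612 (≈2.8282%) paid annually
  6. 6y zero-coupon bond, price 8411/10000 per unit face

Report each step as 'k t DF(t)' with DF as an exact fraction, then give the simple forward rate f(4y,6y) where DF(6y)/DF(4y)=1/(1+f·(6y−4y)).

step 1 [1y] swap r/1=19/606: DF=(1 − 19/606·(0))/(1+19/606) = 606/625 ≈ 0.969600
step 2 [2y] swap r/1=265/9583: DF=(1 − 265/9583·(0.969600))/(1+265/9583) = 947/1000 ≈ 0.947000
step 3 [3y] bond c/1=13/200: DF=(563159/500000 − 13/200·(0.969600+0.947000))/(1+13/200) = 4703/5000 ≈ 0.940600
step 4 [4y] zero: DF = P = 9021/10000 ≈ 0.902100
step 5 [5y] swap r/1=187/6612: DF=(1 − 187/6612·(0.969600+0.947000+0.940600+0.902100))/(1+187/6612) = 8691/10000 ≈ 0.869100
step 6 [6y] zero: DF = P = 8411/10000 ≈ 0.841100

1 1 606/625
2 2 947/1000
3 3 4703/5000
4 4 9021/10000
5 5 8691/10000
6 6 8411/10000
f(4y,6y) = ((9021/10000)/(8411/10000) − 1)/(2) = 305/8411 ≈ 3.6262%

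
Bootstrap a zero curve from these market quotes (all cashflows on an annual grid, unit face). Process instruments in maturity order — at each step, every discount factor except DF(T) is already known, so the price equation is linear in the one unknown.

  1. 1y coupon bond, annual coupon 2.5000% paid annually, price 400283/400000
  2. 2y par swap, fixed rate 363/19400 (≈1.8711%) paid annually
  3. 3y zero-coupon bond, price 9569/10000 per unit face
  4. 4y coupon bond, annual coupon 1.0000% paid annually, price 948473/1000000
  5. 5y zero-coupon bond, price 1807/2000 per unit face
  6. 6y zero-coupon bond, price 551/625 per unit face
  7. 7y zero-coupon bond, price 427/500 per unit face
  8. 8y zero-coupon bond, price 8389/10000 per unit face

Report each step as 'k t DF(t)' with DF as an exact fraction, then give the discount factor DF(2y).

step 1 [1y] bond c/1=1/40: DF=(400283/400000 − 1/40·(0))/(1+1/40) = 9763/10000 ≈ 0.976300
step 2 [2y] swap r/1=363/19400: DF=(1 − 363/19400·(0.976300))/(1+363/19400) = 9637/10000 ≈ 0.963700
step 3 [3y] zero: DF = P = 9569/10000 ≈ 0.956900
step 4 [4y] bond c/1=1/100: DF=(948473/1000000 − 1/100·(0.976300+0.963700+0.956900))/(1+1/100) = 569/625 ≈ 0.910400
step 5 [5y] zero: DF = P = 1807/2000 ≈ 0.903500
step 6 [6y] zero: DF = P = 551/625 ≈ 0.881600
step 7 [7y] zero: DF = P = 427/500 ≈ 0.854000
step 8 [8y] zero: DF = P = 8389/10000 ≈ 0.838900

1 1 9763/10000
2 2 9637/10000
3 3 9569/10000
4 4 569/625
5 5 1807/2000
6 6 551/625
7 7 427/500
8 8 8389/10000
DF(2y) = 9637/10000 ≈ 0.963700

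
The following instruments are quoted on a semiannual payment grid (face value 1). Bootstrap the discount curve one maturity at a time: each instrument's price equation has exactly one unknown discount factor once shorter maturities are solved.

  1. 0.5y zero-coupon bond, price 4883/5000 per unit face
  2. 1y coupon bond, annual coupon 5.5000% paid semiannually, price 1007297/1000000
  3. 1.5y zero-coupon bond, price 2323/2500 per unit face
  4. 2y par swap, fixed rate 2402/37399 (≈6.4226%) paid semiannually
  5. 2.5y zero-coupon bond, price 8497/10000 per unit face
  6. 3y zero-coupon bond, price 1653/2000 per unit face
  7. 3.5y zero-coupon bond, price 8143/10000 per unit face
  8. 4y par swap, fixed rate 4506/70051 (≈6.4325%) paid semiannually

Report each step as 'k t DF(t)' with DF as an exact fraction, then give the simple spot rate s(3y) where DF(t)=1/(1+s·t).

step 1 [0.5y] zero: DF = P = 4883/5000 ≈ 0.976600
step 2 [1y] bond c/2=11/400: DF=(1007297/1000000 − 11/400·(0.976600))/(1+11/400) = 4771/5000 ≈ 0.954200
step 3 [1.5y] zero: DF = P = 2323/2500 ≈ 0.929200
step 4 [2y] swap r/2=1201/37399: DF=(1 − 1201/37399·(0.976600+0.954200+0.929200))/(1+1201/37399) = 8799/10000 ≈ 0.879900
step 5 [2.5y] zero: DF = P = 8497/10000 ≈ 0.849700
step 6 [3y] zero: DF = P = 1653/2000 ≈ 0.826500
step 7 [3.5y] zero: DF = P = 8143/10000 ≈ 0.814300
step 8 [4y] swap r/2=2253/70051: DF=(1 − 2253/70051·(0.976600+0.954200+0.929200+0.879900+0.849700+0.826500+0.814300))/(1+2253/70051) = 7747/10000 ≈ 0.774700

1 1/2 4883/5000
2 1 4771/5000
3 3/2 2323/2500
4 2 8799/10000
5 5/2 8497/10000
6 3 1653/2000
7 7/2 8143/10000
8 4 7747/10000
s(3y) = (1/(1653/2000) − 1)/(3) = 347/4959 ≈ 6.9974%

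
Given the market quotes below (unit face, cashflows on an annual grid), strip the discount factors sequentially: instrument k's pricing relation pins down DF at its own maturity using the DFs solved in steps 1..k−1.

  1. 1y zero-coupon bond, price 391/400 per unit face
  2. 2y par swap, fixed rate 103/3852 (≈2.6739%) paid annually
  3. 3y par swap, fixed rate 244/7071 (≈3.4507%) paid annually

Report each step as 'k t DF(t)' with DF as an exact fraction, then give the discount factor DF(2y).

1 1 391/400
2 2 1897/2000
3 3 564/625
DF(2y) = 1897/2000 ≈ 0.948500

step 1 [1y] zero: DF = P = 391/400 ≈ 0.977500
step 2 [2y] swap r/1=103/3852: DF=(1 − 103/3852·(0.977500))/(1+103/3852) = 1897/2000 ≈ 0.948500
step 3 [3y] swap r/1=244/7071: DF=(1 − 244/7071·(0.977500+0.948500))/(1+244/7071) = 564/625 ≈ 0.902400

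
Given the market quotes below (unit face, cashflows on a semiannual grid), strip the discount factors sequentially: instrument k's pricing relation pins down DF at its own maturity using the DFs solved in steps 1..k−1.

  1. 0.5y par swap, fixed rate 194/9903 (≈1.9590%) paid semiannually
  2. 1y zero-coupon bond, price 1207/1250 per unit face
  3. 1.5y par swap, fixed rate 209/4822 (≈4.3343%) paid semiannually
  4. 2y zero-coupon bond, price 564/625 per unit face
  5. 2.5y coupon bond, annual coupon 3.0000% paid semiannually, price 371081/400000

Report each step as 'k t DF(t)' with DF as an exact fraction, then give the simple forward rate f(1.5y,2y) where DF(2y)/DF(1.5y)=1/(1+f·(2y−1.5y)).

1 1/2 9903/10000
2 1 1207/1250
3 3/2 9373/10000
4 2 564/625
5 5/2 8579/10000
f(1.5y,2y) = ((9373/10000)/(564/625) − 1)/(1/2) = 349/4512 ≈ 7.7349%

step 1 [0.5y] swap r/2=97/9903: DF=(1 − 97/9903·(0))/(1+97/9903) = 9903/10000 ≈ 0.990300
step 2 [1y] zero: DF = P = 1207/1250 ≈ 0.965600
step 3 [1.5y] swap r/2=209/9644: DF=(1 − 209/9644·(0.990300+0.965600))/(1+209/9644) = 9373/10000 ≈ 0.937300
step 4 [2y] zero: DF = P = 564/625 ≈ 0.902400
step 5 [2.5y] bond c/2=3/200: DF=(371081/400000 − 3/200·(0.990300+0.965600+0.937300+0.902400))/(1+3/200) = 8579/10000 ≈ 0.857900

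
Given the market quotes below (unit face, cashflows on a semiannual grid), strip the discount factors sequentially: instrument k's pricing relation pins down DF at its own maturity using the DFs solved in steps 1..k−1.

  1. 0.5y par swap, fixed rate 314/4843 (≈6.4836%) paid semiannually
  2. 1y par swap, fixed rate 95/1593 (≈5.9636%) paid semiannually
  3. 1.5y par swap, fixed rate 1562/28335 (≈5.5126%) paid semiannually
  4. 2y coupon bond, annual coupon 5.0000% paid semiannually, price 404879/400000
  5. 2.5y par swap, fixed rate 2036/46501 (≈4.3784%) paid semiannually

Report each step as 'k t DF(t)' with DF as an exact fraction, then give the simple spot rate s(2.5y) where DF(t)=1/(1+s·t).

1 1/2 4843/5000
2 1 943/1000
3 3/2 9219/10000
4 2 574/625
5 5/2 4491/5000
s(2.5y) = (1/(4491/5000) − 1)/(5/2) = 1018/22455 ≈ 4.5335%

step 1 [0.5y] swap r/2=157/4843: DF=(1 − 157/4843·(0))/(1+157/4843) = 4843/5000 ≈ 0.968600
step 2 [1y] swap r/2=95/3186: DF=(1 − 95/3186·(0.968600))/(1+95/3186) = 943/1000 ≈ 0.943000
step 3 [1.5y] swap r/2=781/28335: DF=(1 − 781/28335·(0.968600+0.943000))/(1+781/28335) = 9219/10000 ≈ 0.921900
step 4 [2y] bond c/2=1/40: DF=(404879/400000 − 1/40·(0.968600+0.943000+0.921900))/(1+1/40) = 574/625 ≈ 0.918400
step 5 [2.5y] swap r/2=1018/46501: DF=(1 − 1018/46501·(0.968600+0.943000+0.921900+0.918400))/(1+1018/46501) = 4491/5000 ≈ 0.898200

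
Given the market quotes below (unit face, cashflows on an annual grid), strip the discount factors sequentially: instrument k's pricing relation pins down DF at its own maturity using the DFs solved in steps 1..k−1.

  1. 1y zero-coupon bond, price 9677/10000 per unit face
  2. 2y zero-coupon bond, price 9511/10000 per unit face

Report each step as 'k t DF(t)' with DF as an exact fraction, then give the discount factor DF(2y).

step 1 [1y] zero: DF = P = 9677/10000 ≈ 0.967700
step 2 [2y] zero: DF = P = 9511/10000 ≈ 0.951100

1 1 9677/10000
2 2 9511/10000
DF(2y) = 9511/10000 ≈ 0.951100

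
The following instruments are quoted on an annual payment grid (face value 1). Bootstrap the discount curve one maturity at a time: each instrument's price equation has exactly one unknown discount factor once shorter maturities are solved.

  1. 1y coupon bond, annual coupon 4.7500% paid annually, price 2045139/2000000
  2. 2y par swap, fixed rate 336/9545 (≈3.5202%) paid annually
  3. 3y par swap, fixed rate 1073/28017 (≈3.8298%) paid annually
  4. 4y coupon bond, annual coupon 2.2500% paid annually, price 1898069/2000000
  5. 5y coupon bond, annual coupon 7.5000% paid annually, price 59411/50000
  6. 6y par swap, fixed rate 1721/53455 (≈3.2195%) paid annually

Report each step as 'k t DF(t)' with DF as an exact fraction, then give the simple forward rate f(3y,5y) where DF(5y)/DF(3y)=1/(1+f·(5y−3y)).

step 1 [1y] bond c/1=19/400: DF=(2045139/2000000 − 19/400·(0))/(1+19/400) = 4881/5000 ≈ 0.976200
step 2 [2y] swap r/1=336/9545: DF=(1 − 336/9545·(0.976200))/(1+336/9545) = 583/625 ≈ 0.932800
step 3 [3y] swap r/1=1073/28017: DF=(1 − 1073/28017·(0.976200+0.932800))/(1+1073/28017) = 8927/10000 ≈ 0.892700
step 4 [4y] bond c/1=9/400: DF=(1898069/2000000 − 9/400·(0.976200+0.932800+0.892700))/(1+9/400) = 1733/2000 ≈ 0.866500
step 5 [5y] bond c/1=3/40: DF=(59411/50000 − 3/40·(0.976200+0.932800+0.892700+0.866500))/(1+3/40) = 4247/5000 ≈ 0.849400
step 6 [6y] swap r/1=1721/53455: DF=(1 − 1721/53455·(0.976200+0.932800+0.892700+0.866500+0.849400))/(1+1721/53455) = 8279/10000 ≈ 0.827900

1 1 4881/5000
2 2 583/625
3 3 8927/10000
4 4 1733/2000
5 5 4247/5000
6 6 8279/10000
f(3y,5y) = ((8927/10000)/(4247/5000) − 1)/(2) = 433/16988 ≈ 2.5489%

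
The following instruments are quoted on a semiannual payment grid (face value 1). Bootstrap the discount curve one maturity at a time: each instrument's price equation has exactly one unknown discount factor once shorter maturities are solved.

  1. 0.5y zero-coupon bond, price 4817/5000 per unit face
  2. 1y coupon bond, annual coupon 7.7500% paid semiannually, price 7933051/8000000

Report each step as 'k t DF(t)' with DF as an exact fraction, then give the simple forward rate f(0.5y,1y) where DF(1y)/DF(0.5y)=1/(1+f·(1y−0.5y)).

step 1 [0.5y] zero: DF = P = 4817/5000 ≈ 0.963400
step 2 [1y] bond c/2=31/800: DF=(7933051/8000000 − 31/800·(0.963400))/(1+31/800) = 9187/10000 ≈ 0.918700

1 1/2 4817/5000
2 1 9187/10000
f(0.5y,1y) = ((4817/5000)/(9187/10000) − 1)/(1/2) = 894/9187 ≈ 9.7311%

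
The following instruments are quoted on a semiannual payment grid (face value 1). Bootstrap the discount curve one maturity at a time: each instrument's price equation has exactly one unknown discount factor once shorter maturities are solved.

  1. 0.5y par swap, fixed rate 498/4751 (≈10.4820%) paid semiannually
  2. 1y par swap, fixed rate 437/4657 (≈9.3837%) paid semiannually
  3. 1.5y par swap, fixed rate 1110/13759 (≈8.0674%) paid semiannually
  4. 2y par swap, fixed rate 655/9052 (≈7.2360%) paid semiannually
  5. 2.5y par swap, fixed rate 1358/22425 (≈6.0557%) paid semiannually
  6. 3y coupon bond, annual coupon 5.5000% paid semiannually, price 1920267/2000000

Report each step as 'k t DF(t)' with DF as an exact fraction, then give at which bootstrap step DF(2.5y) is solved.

step 1 [0.5y] swap r/2=249/4751: DF=(1 − 249/4751·(0))/(1+249/4751) = 4751/5000 ≈ 0.950200
step 2 [1y] swap r/2=437/9314: DF=(1 − 437/9314·(0.950200))/(1+437/9314) = 4563/5000 ≈ 0.912600
step 3 [1.5y] swap r/2=555/13759: DF=(1 − 555/13759·(0.950200+0.912600))/(1+555/13759) = 889/1000 ≈ 0.889000
step 4 [2y] swap r/2=655/18104: DF=(1 − 655/18104·(0.950200+0.912600+0.889000))/(1+655/18104) = 869/1000 ≈ 0.869000
step 5 [2.5y] swap r/2=679/22425: DF=(1 − 679/22425·(0.950200+0.912600+0.889000+0.869000))/(1+679/22425) = 4321/5000 ≈ 0.864200
step 6 [3y] bond c/2=11/400: DF=(1920267/2000000 − 11/400·(0.950200+0.912600+0.889000+0.869000+0.864200))/(1+11/400) = 509/625 ≈ 0.814400

1 1/2 4751/5000
2 1 4563/5000
3 3/2 889/1000
4 2 869/1000
5 5/2 4321/5000
6 3 509/625
DF(2.5y) is solved at step 5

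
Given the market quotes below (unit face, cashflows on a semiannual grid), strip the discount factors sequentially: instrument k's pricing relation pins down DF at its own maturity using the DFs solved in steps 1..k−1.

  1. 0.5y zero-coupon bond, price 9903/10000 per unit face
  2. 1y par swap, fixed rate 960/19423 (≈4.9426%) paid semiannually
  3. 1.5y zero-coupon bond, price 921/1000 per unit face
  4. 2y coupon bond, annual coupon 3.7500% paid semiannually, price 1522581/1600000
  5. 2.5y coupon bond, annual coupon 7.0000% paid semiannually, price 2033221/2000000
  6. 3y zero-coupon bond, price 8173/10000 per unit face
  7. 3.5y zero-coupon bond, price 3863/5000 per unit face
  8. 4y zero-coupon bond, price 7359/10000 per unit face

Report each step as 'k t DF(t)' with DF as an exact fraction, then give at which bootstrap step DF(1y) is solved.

step 1 [0.5y] zero: DF = P = 9903/10000 ≈ 0.990300
step 2 [1y] swap r/2=480/19423: DF=(1 − 480/19423·(0.990300))/(1+480/19423) = 119/125 ≈ 0.952000
step 3 [1.5y] zero: DF = P = 921/1000 ≈ 0.921000
step 4 [2y] bond c/2=3/160: DF=(1522581/1600000 − 3/160·(0.990300+0.952000+0.921000))/(1+3/160) = 4407/5000 ≈ 0.881400
step 5 [2.5y] bond c/2=7/200: DF=(2033221/2000000 − 7/200·(0.990300+0.952000+0.921000+0.881400))/(1+7/200) = 2139/2500 ≈ 0.855600
step 6 [3y] zero: DF = P = 8173/10000 ≈ 0.817300
step 7 [3.5y] zero: DF = P = 3863/5000 ≈ 0.772600
step 8 [4y] zero: DF = P = 7359/10000 ≈ 0.735900

1 1/2 9903/10000
2 1 119/125
3 3/2 921/1000
4 2 4407/5000
5 5/2 2139/2500
6 3 8173/10000
7 7/2 3863/5000
8 4 7359/10000
DF(1y) is solved at step 2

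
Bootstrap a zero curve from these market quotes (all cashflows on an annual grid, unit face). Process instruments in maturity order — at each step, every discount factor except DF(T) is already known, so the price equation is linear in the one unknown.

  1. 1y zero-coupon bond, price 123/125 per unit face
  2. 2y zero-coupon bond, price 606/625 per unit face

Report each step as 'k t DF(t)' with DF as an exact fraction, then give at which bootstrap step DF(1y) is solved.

1 1 123/125
2 2 606/625
DF(1y) is solved at step 1

step 1 [1y] zero: DF = P = 123/125 ≈ 0.984000
step 2 [2y] zero: DF = P = 606/625 ≈ 0.969600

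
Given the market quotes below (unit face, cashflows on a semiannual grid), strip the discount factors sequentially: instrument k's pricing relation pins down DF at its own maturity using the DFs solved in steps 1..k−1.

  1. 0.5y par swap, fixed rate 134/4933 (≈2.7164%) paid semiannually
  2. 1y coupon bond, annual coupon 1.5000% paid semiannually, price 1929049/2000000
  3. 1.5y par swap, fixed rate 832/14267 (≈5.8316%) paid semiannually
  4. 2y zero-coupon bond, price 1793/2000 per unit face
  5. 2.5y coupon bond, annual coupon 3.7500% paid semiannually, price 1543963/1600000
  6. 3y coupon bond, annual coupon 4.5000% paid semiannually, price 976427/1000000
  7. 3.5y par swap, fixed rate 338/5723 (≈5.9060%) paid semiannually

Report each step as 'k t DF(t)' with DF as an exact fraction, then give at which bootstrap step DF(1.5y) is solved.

1 1/2 4933/5000
2 1 19/20
3 3/2 573/625
4 2 1793/2000
5 5/2 4391/5000
6 3 8531/10000
7 7/2 8141/10000
DF(1.5y) is solved at step 3

step 1 [0.5y] swap r/2=67/4933: DF=(1 − 67/4933·(0))/(1+67/4933) = 4933/5000 ≈ 0.986600
step 2 [1y] bond c/2=3/400: DF=(1929049/2000000 − 3/400·(0.986600))/(1+3/400) = 19/20 ≈ 0.950000
step 3 [1.5y] swap r/2=416/14267: DF=(1 − 416/14267·(0.986600+0.950000))/(1+416/14267) = 573/625 ≈ 0.916800
step 4 [2y] zero: DF = P = 1793/2000 ≈ 0.896500
step 5 [2.5y] bond c/2=3/160: DF=(1543963/1600000 − 3/160·(0.986600+0.950000+0.916800+0.896500))/(1+3/160) = 4391/5000 ≈ 0.878200
step 6 [3y] bond c/2=9/400: DF=(976427/1000000 − 9/400·(0.986600+0.950000+0.916800+0.896500+0.878200))/(1+9/400) = 8531/10000 ≈ 0.853100
step 7 [3.5y] swap r/2=169/5723: DF=(1 − 169/5723·(0.986600+0.950000+0.916800+0.896500+0.878200+0.853100))/(1+169/5723) = 8141/10000 ≈ 0.814100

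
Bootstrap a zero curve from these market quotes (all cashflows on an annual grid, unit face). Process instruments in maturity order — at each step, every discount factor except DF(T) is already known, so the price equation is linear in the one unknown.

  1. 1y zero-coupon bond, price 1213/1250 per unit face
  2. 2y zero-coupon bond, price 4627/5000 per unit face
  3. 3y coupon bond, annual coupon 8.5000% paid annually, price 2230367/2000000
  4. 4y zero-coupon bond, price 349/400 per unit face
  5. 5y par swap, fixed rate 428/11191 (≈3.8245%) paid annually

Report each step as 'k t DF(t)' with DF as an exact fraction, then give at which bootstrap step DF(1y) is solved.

step 1 [1y] zero: DF = P = 1213/1250 ≈ 0.970400
step 2 [2y] zero: DF = P = 4627/5000 ≈ 0.925400
step 3 [3y] bond c/1=17/200: DF=(2230367/2000000 − 17/200·(0.970400+0.925400))/(1+17/200) = 8793/10000 ≈ 0.879300
step 4 [4y] zero: DF = P = 349/400 ≈ 0.872500
step 5 [5y] swap r/1=428/11191: DF=(1 − 428/11191·(0.970400+0.925400+0.879300+0.872500))/(1+428/11191) = 518/625 ≈ 0.828800

1 1 1213/1250
2 2 4627/5000
3 3 8793/10000
4 4 349/400
5 5 518/625
DF(1y) is solved at step 1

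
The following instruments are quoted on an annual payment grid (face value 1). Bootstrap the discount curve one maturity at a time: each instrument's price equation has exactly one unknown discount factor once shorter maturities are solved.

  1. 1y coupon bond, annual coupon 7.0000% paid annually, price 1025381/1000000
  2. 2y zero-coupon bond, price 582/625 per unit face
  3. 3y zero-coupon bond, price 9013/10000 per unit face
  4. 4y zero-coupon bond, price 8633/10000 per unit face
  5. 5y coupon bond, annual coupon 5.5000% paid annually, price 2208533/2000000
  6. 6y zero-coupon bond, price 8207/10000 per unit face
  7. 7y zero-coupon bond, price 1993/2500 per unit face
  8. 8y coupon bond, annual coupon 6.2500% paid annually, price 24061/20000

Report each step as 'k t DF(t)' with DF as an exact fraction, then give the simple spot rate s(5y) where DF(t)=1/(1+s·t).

1 1 9583/10000
2 2 582/625
3 3 9013/10000
4 4 8633/10000
5 5 4281/5000
6 6 8207/10000
7 7 1993/2500
8 8 3859/5000
s(5y) = (1/(4281/5000) − 1)/(5) = 719/21405 ≈ 3.3590%

step 1 [1y] bond c/1=7/100: DF=(1025381/1000000 − 7/100·(0))/(1+7/100) = 9583/10000 ≈ 0.958300
step 2 [2y] zero: DF = P = 582/625 ≈ 0.931200
step 3 [3y] zero: DF = P = 9013/10000 ≈ 0.901300
step 4 [4y] zero: DF = P = 8633/10000 ≈ 0.863300
step 5 [5y] bond c/1=11/200: DF=(2208533/2000000 − 11/200·(0.958300+0.931200+0.901300+0.863300))/(1+11/200) = 4281/5000 ≈ 0.856200
step 6 [6y] zero: DF = P = 8207/10000 ≈ 0.820700
step 7 [7y] zero: DF = P = 1993/2500 ≈ 0.797200
step 8 [8y] bond c/1=1/16: DF=(24061/20000 − 1/16·(0.958300+0.931200+0.901300+0.863300+0.856200+0.820700+0.797200))/(1+1/16) = 3859/5000 ≈ 0.771800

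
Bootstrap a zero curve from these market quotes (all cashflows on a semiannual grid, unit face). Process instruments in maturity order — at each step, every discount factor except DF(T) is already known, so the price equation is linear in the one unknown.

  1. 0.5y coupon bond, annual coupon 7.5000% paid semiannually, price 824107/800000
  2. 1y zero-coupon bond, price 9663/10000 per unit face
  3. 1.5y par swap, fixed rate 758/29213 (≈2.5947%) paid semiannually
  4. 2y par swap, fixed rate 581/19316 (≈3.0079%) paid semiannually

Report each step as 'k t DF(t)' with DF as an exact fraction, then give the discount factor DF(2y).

1 1/2 9929/10000
2 1 9663/10000
3 3/2 9621/10000
4 2 9419/10000
DF(2y) = 9419/10000 ≈ 0.941900

step 1 [0.5y] bond c/2=3/80: DF=(824107/800000 − 3/80·(0))/(1+3/80) = 9929/10000 ≈ 0.992900
step 2 [1y] zero: DF = P = 9663/10000 ≈ 0.966300
step 3 [1.5y] swap r/2=379/29213: DF=(1 − 379/29213·(0.992900+0.966300))/(1+379/29213) = 9621/10000 ≈ 0.962100
step 4 [2y] swap r/2=581/38632: DF=(1 − 581/38632·(0.992900+0.966300+0.962100))/(1+581/38632) = 9419/10000 ≈ 0.941900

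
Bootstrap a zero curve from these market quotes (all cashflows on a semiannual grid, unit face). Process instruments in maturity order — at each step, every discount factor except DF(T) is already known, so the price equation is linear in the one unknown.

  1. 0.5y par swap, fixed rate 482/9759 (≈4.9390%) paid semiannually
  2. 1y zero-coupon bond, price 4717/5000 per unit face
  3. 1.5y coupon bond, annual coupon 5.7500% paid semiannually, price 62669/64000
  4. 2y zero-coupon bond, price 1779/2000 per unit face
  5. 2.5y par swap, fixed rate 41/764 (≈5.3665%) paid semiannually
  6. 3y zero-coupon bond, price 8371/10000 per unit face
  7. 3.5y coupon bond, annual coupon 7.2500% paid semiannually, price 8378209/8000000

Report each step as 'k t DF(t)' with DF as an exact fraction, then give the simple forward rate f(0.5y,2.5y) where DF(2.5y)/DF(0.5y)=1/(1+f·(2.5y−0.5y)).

1 1/2 9759/10000
2 1 4717/5000
3 3/2 4491/5000
4 2 1779/2000
5 5/2 877/1000
6 3 8371/10000
7 7/2 821/1000
f(0.5y,2.5y) = ((9759/10000)/(877/1000) − 1)/(2) = 989/17540 ≈ 5.6385%

step 1 [0.5y] swap r/2=241/9759: DF=(1 − 241/9759·(0))/(1+241/9759) = 9759/10000 ≈ 0.975900
step 2 [1y] zero: DF = P = 4717/5000 ≈ 0.943400
step 3 [1.5y] bond c/2=23/800: DF=(62669/64000 − 23/800·(0.975900+0.943400))/(1+23/800) = 4491/5000 ≈ 0.898200
step 4 [2y] zero: DF = P = 1779/2000 ≈ 0.889500
step 5 [2.5y] swap r/2=41/1528: DF=(1 − 41/1528·(0.975900+0.943400+0.898200+0.889500))/(1+41/1528) = 877/1000 ≈ 0.877000
step 6 [3y] zero: DF = P = 8371/10000 ≈ 0.837100
step 7 [3.5y] bond c/2=29/800: DF=(8378209/8000000 − 29/800·(0.975900+0.943400+0.898200+0.889500+0.877000+0.837100))/(1+29/800) = 821/1000 ≈ 0.821000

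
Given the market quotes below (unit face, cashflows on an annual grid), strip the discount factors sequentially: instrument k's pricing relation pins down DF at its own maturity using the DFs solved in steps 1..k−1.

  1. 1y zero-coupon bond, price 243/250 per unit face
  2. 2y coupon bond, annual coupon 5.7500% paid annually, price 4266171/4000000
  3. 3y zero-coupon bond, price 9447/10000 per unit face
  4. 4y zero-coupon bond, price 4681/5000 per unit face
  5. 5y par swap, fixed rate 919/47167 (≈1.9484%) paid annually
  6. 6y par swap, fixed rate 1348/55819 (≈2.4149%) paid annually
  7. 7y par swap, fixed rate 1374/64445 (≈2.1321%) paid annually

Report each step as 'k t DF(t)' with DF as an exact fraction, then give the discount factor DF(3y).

1 1 243/250
2 2 9557/10000
3 3 9447/10000
4 4 4681/5000
5 5 9081/10000
6 6 2163/2500
7 7 4313/5000
DF(3y) = 9447/10000 ≈ 0.944700

step 1 [1y] zero: DF = P = 243/250 ≈ 0.972000
step 2 [2y] bond c/1=23/400: DF=(4266171/4000000 − 23/400·(0.972000))/(1+23/400) = 9557/10000 ≈ 0.955700
step 3 [3y] zero: DF = P = 9447/10000 ≈ 0.944700
step 4 [4y] zero: DF = P = 4681/5000 ≈ 0.936200
step 5 [5y] swap r/1=919/47167: DF=(1 − 919/47167·(0.972000+0.955700+0.944700+0.936200))/(1+919/47167) = 9081/10000 ≈ 0.908100
step 6 [6y] swap r/1=1348/55819: DF=(1 − 1348/55819·(0.972000+0.955700+0.944700+0.936200+0.908100))/(1+1348/55819) = 2163/2500 ≈ 0.865200
step 7 [7y] swap r/1=1374/64445: DF=(1 − 1374/64445·(0.972000+0.955700+0.944700+0.936200+0.908100+0.865200))/(1+1374/64445) = 4313/5000 ≈ 0.862600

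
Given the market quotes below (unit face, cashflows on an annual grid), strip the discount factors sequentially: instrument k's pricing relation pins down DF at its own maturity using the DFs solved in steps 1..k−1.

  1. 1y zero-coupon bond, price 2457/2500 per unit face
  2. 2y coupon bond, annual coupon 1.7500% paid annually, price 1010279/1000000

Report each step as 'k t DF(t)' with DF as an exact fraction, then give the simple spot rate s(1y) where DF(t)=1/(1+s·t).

1 1 2457/2500
2 2 122/125
s(1y) = (1/(2457/2500) − 1)/(1) = 43/2457 ≈ 1.7501%

step 1 [1y] zero: DF = P = 2457/2500 ≈ 0.982800
step 2 [2y] bond c/1=7/400: DF=(1010279/1000000 − 7/400·(0.982800))/(1+7/400) = 122/125 ≈ 0.976000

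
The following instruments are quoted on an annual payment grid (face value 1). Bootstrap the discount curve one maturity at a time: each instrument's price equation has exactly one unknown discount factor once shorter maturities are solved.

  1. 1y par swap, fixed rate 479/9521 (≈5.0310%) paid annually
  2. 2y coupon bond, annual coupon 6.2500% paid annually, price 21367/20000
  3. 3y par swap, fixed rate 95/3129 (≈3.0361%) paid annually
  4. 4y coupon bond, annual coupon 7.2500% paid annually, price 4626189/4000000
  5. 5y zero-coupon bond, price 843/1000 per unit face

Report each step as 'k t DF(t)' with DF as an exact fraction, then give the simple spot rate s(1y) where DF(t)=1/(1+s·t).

1 1 9521/10000
2 2 1899/2000
3 3 1829/2000
4 4 111/125
5 5 843/1000
s(1y) = (1/(9521/10000) − 1)/(1) = 479/9521 ≈ 5.0310%

step 1 [1y] swap r/1=479/9521: DF=(1 − 479/9521·(0))/(1+479/9521) = 9521/10000 ≈ 0.952100
step 2 [2y] bond c/1=1/16: DF=(21367/20000 − 1/16·(0.952100))/(1+1/16) = 1899/2000 ≈ 0.949500
step 3 [3y] swap r/1=95/3129: DF=(1 − 95/3129·(0.952100+0.949500))/(1+95/3129) = 1829/2000 ≈ 0.914500
step 4 [4y] bond c/1=29/400: DF=(4626189/4000000 − 29/400·(0.952100+0.949500+0.914500))/(1+29/400) = 111/125 ≈ 0.888000
step 5 [5y] zero: DF = P = 843/1000 ≈ 0.843000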